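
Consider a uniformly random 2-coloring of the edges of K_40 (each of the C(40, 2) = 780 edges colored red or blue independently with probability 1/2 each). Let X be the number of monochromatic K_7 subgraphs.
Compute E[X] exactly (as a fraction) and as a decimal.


Let X = Σ_S X_S over the C(40, 7) = 18643560 subsets S of size 7, where X_S = 1 if the K_7 on S is monochromatic.
For a fixed S, the K_7 on S has C(7, 2) = 21 edges. P[all 21 edges red] = (1/2)^21, and likewise for blue, so P[monochromatic] = 2·(1/2)^21 = 2^{1 − 21} = 1/1048576.
By linearity of expectation: E[X] = C(40, 7) · 2^{1 − 21} = 18643560 · 1/1048576 = 2330445/131072.
Numerically: E[X] ≈ 17.7799.

E[X] = C(40,7)·2^(1−C(7,2)) = 2330445/131072 ≈ 17.7799.


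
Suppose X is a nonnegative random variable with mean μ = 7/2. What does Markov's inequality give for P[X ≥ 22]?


μ = E[X] = 7/2, a = 22.
Markov: P[X ≥ 22] ≤ μ/a = (7/2)/22 = 7/44.
Numerically: ≈ 0.159.
(Since a = 22 > μ = 3.500, the bound 7/44 is < 1 and informative.)

P[X ≥ 22] ≤ 7/44 ≈ 0.159.


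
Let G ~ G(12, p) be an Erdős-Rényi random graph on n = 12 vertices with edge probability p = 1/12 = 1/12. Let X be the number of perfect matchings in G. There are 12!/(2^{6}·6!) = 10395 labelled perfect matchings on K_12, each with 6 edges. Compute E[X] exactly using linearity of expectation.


K_12 has 12!/(2^{6}·6!) = 10395 labelled perfect matchings.
For each such perfect matching H, let X_H = 1 if all 6 edges of H are present in G. Then P[X_H = 1] = p^{6} = (1/12)^{6} = 1/2985984.
Summing the indicators: E[X] = Σ_H E[X_H] = 10395 · p^{6} = 10395 · 1/2985984 = 385/110592.
Numerically: E[X] ≈ 0.0034813.

E[X] = 10395 · (1/12)^{6} = 385/110592 ≈ 0.0034813.


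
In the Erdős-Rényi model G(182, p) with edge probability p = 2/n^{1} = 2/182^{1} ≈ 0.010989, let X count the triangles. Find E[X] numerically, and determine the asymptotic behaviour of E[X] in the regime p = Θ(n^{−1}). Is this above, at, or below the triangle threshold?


Number of potential triangles: C(182, 3) = 988260.
Each occurs with probability p³ ≈ (0.010989)³ ≈ 1.32701497e-06.
By linearity: E[X] = C(182, 3)·p³ ≈ 988260 · 1.32701497e-06 ≈ 1.311436.
Here α = 1, so p = 2/n is exactly at the triangle threshold p ~ 1/n. Asymptotically E[X] → c³/6 = 2³/6 = 4/3 ≈ 1.333333, a bounded constant. In this regime the triangle count is asymptotically Poisson(c³/6).

E[X] ≈ 1.311436; in regime p = Θ(1/n^{1}) E[X] stays bounded (at the triangle threshold p ~ 1/n).


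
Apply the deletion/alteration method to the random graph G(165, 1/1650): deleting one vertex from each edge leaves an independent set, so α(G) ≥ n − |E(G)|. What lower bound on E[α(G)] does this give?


E[|E(G)|] = C(165, 2)·p = 13530 · (1/1650) = 41/5.
E[α(G)] ≥ n − E[|E(G)|] = 165 − 41/5 = 784/5.
Numerically: ≈ 156.80000.
(This is only a lower bound; the true E[α(G)] may be larger.)

E[α(G)] ≥ 784/5 ≈ 156.80000.


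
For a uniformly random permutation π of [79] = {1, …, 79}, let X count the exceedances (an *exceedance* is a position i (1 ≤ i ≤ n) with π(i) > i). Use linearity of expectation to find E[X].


Write X = Σ_{i=1}^{79} X_i, where X_i = 1_{π(i) > i}.
For each fixed i, π(i) is uniform over {1, …, 79} (marginal of a uniform permutation), so P[π(i) > i] = (n − i)/n. Summing: Σ_{i=1}^{79} (n − i)/n = (0 + 1 + … + 78)/79 = 79(79 − 1)/(2·79) = (79 − 1)/2.
Hence E[X] = Σ_{i=1}^{79} (79 − i)/79 = 39 ≈ 39.0000.

E[X] = 39 = 39.0000.


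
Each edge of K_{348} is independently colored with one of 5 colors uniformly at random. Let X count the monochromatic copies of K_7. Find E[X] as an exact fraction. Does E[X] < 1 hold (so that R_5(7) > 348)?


E[X] = C(348, 7) · 5^{1 − 21} = 115412286408552 · 5^{−20} = 115412286408552/95367431640625.
As a reduced fraction: E[X] = 115412286408552/95367431640625 ≈ 1.2101855.
Is E[X] < 1? NO.
Since E[X] ≥ 1, the first-moment bound is inconclusive at n = 348; it does NOT by itself certify R_5(7) > 348.

E[X] = 115412286408552/95367431640625 ≈ 1.2101855; E[X] ≥ 1; first-moment method inconclusive here.


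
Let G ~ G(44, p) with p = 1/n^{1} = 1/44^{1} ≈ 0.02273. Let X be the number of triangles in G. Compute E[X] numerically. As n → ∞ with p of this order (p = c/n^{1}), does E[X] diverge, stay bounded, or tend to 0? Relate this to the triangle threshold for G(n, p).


Number of potential triangles: C(44, 3) = 13244.
Each occurs with probability p³ ≈ (0.02273)³ ≈ 1.173929e-05.
By linearity: E[X] = C(44, 3)·p³ ≈ 13244 · 1.173929e-05 ≈ 0.1555.
Here α = 1, so p = 1/n is exactly at the triangle threshold p ~ 1/n. Asymptotically E[X] → c³/6 = 1³/6 = 1/6 ≈ 0.1667, a bounded constant. In this regime the triangle count is asymptotically Poisson(c³/6).

E[X] ≈ 0.1555; in regime p = Θ(1/n^{1}) E[X] stays bounded (at the triangle threshold p ~ 1/n).


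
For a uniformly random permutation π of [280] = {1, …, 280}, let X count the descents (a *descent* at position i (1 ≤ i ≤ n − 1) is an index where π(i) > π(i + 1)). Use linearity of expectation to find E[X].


Write X = Σ X_I over i = 1, …, 279, with X_I the indicator of one descent.
There are 279 indicators.
For each fixed i, the pair (π(i), π(i+1)) is a uniformly random ordered pair of distinct values from {1, …, 280}; by symmetry P[π(i) > π(i+1)] = 1/2.
By linearity: E[X] = 279 · (1/2) = (280 − 1) · (1/2) = 279/2 ≈ 139.500000.

E[X] = 279/2 = 139.500000.


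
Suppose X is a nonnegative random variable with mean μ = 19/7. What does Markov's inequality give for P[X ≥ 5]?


μ = E[X] = 19/7, a = 5.
Markov: P[X ≥ 5] ≤ μ/a = (19/7)/5 = 19/35.
Numerically: ≈ 0.5429.
(Since a = 5 > μ = 2.7143, the bound 19/35 is < 1 and informative.)

P[X ≥ 5] ≤ 19/35 ≈ 0.5429.


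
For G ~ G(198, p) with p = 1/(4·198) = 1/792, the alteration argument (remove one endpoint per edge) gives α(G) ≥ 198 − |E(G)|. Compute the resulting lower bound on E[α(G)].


E[|E(G)|] = C(198, 2)·p = 19503 · (1/792) = 197/8.
E[α(G)] ≥ n − E[|E(G)|] = 198 − 197/8 = 1387/8.
Numerically: ≈ 173.3750.
(This is only a lower bound; the true E[α(G)] may be larger.)

E[α(G)] ≥ 1387/8 ≈ 173.3750.


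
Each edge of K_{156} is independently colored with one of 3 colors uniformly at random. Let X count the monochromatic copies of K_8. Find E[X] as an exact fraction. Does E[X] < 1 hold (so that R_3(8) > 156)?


E[X] = C(156, 8) · 3^{1 − 28} = 7248464019225 · 3^{−27} = 7248464019225/7625597484987.
As a reduced fraction: E[X] = 805384891025/847288609443 ≈ 0.951.
Is E[X] < 1? YES.
Since E[X] < 1, there exists a 3-coloring of K_{156} with no monochromatic K_8; hence R_3(8) > 156.

E[X] = 805384891025/847288609443 ≈ 0.951; E[X] < 1, so R_3(8) > 156.


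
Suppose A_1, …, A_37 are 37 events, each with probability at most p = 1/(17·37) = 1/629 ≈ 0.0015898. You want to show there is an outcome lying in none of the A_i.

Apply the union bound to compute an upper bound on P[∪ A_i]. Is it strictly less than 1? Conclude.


Union bound: P[∪_{i=1}^{37} A_i] ≤ Σ_i P[A_i] ≤ 37·p = 37·(1/629) = 1/17.
Numerically: 1/17 ≈ 0.0588235.
Is 1/17 < 1? YES.
Since P[∪ A_i] ≤ 1/17 < 1, the complement has P[∩ A_i^c] ≥ 1 − 1/17 = 16/17 > 0, so some outcome avoids every A_i.

37·p = 1/17 ≈ 0.0588235; existence CERTIFIED by the union bound.


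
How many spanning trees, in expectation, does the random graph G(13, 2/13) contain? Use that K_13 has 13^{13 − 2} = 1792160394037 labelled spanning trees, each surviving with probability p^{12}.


K_13 has 13^{13 − 2} = 1792160394037 labelled spanning trees.
For each such spanning tree H, let X_H = 1 if all 12 edges of H are present in G. Then P[X_H = 1] = p^{12} = (2/13)^{12} = 4096/23298085122481.
By linearity of expectation: E[X] = Σ_H E[X_H] = 1792160394037 · p^{12} = 1792160394037 · 4096/23298085122481 = 4096/13.
Numerically: E[X] ≈ 315.1.

E[X] = 1792160394037 · (2/13)^{12} = 4096/13 ≈ 315.1.


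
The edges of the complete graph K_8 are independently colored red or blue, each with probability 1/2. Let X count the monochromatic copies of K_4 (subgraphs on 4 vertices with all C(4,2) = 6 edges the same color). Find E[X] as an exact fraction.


Let X = Σ_S X_S over the C(8, 4) = 70 subsets S of size 4, where X_S = 1 if the K_4 on S is monochromatic.
For a fixed S, the K_4 on S has C(4, 2) = 6 edges. P[all 6 edges red] = (1/2)^6, and likewise for blue, so P[monochromatic] = 2·(1/2)^6 = 2^{1 − 6} = 1/32.
By linearity of expectation: E[X] = C(8, 4) · 2^{1 − 6} = 70 · 1/32 = 35/16.
Numerically: E[X] ≈ 2.1875.

E[X] = C(8,4)·2^(1−C(4,2)) = 35/16 ≈ 2.1875.


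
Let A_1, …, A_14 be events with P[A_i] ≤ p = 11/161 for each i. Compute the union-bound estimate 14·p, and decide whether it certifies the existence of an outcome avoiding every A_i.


Union bound: P[∪_{i=1}^{14} A_i] ≤ Σ_i P[A_i] ≤ 14·p = 14·(11/161) = 22/23.
Numerically: 22/23 ≈ 0.956522.
Is 22/23 < 1? YES.
Since P[∪ A_i] ≤ 22/23 < 1, the complement has P[∩ A_i^c] ≥ 1 − 22/23 = 1/23 > 0, so some outcome avoids every A_i.

14·p = 22/23 ≈ 0.956522; existence CERTIFIED by the union bound.


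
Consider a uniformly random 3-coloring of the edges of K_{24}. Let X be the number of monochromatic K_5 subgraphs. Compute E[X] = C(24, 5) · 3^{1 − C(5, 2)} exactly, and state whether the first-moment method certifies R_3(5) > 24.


E[X] = C(24, 5) · 3^{1 − 10} = 42504 · 3^{−9} = 42504/19683.
As a reduced fraction: E[X] = 14168/6561 ≈ 2.159.
Is E[X] < 1? NO.
Since E[X] ≥ 1, the first-moment bound is inconclusive at n = 24; it does NOT by itself certify R_3(5) > 24.

E[X] = 14168/6561 ≈ 2.159; E[X] ≥ 1; first-moment method inconclusive here.


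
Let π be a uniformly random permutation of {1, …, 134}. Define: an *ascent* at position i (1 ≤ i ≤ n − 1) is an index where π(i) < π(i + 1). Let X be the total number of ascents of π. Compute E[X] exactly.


Write X = Σ X_I over i = 1, …, 133, with X_I the indicator of one ascent.
There are 133 indicators.
For each fixed i, the pair (π(i), π(i+1)) is a uniformly random ordered pair of distinct values from {1, …, 134}; by symmetry P[π(i) < π(i+1)] = 1/2.
By linearity: E[X] = 133 · (1/2) = (134 − 1) · (1/2) = 133/2 ≈ 66.500000.

E[X] = 133/2 = 66.500000.


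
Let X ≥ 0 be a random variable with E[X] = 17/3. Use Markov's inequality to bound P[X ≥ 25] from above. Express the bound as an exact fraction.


μ = E[X] = 17/3, a = 25.
Markov: P[X ≥ 25] ≤ μ/a = (17/3)/25 = 17/75.
Numerically: ≈ 0.22667.
(Since a = 25 > μ = 5.66667, the bound 17/75 is < 1 and informative.)

P[X ≥ 25] ≤ 17/75 ≈ 0.22667.


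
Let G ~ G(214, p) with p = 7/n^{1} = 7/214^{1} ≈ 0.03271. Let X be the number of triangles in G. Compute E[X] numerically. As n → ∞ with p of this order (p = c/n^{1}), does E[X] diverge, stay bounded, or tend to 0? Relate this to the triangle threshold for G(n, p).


Number of potential triangles: C(214, 3) = 1610564.
Each occurs with probability p³ ≈ (0.03271)³ ≈ 3.4998771e-05.
By linearity: E[X] = C(214, 3)·p³ ≈ 1610564 · 3.4998771e-05 ≈ 56.36776.
Here α = 1, so p = 7/n is exactly at the triangle threshold p ~ 1/n. Asymptotically E[X] → c³/6 = 7³/6 = 343/6 ≈ 57.16667, a bounded constant. In this regime the triangle count is asymptotically Poisson(c³/6).

E[X] ≈ 56.36776; in regime p = Θ(1/n^{1}) E[X] stays bounded (at the triangle threshold p ~ 1/n).


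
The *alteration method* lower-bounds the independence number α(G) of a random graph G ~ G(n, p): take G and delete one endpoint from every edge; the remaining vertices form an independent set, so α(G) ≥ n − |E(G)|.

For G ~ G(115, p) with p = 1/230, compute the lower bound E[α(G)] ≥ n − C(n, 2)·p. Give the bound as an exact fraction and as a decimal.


E[|E(G)|] = C(115, 2)·p = 6555 · (1/230) = 57/2.
E[α(G)] ≥ n − E[|E(G)|] = 115 − 57/2 = 173/2.
Numerically: ≈ 86.500000.
(This is only a lower bound; the true E[α(G)] may be larger.)

E[α(G)] ≥ 173/2 ≈ 86.500000.


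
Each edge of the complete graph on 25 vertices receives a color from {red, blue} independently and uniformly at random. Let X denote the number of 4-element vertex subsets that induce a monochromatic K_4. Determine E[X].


Let X = Σ_S X_S over the C(25, 4) = 12650 subsets S of size 4, where X_S = 1 if the K_4 on S is monochromatic.
For a fixed S, the K_4 on S has C(4, 2) = 6 edges. P[all 6 edges red] = (1/2)^6, and likewise for blue, so P[monochromatic] = 2·(1/2)^6 = 2^{1 − 6} = 1/32.
By linearity of expectation: E[X] = C(25, 4) · 2^{1 − 6} = 12650 · 1/32 = 6325/16.
Numerically: E[X] ≈ 395.312500.

E[X] = C(25,4)·2^(1−C(4,2)) = 6325/16 ≈ 395.312500.


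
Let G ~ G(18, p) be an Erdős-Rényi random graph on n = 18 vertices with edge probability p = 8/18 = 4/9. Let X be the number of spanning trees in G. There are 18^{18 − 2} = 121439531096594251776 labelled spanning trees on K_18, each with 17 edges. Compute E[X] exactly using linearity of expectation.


K_18 has 18^{18 − 2} = 121439531096594251776 labelled spanning trees.
For each such spanning tree H, let X_H = 1 if all 17 edges of H are present in G. Then P[X_H = 1] = p^{17} = (4/9)^{17} = 17179869184/16677181699666569.
Summing the indicators: E[X] = Σ_H E[X_H] = 121439531096594251776 · p^{17} = 121439531096594251776 · 17179869184/16677181699666569 = 1125899906842624/9.
Numerically: E[X] ≈ 1.25e+14.

E[X] = 121439531096594251776 · (4/9)^{17} = 1125899906842624/9 ≈ 1.25e+14.


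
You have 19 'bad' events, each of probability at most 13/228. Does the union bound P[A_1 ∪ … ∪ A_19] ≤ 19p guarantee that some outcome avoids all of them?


Union bound: P[∪_{i=1}^{19} A_i] ≤ Σ_i P[A_i] ≤ 19·p = 19·(13/228) = 13/12.
Numerically: 13/12 ≈ 1.0833.
Is 13/12 < 1? NO.
Since the bound 13/12 is ≥ 1, the union bound is uninformative here; it does NOT by itself certify existence.

19·p = 13/12 ≈ 1.0833; existence NOT certified by the union bound.


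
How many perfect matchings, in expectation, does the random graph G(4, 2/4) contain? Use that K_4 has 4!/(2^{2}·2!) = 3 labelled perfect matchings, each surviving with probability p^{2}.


K_4 has 4!/(2^{2}·2!) = 3 labelled perfect matchings.
For each such perfect matching H, let X_H = 1 if all 2 edges of H are present in G. Then P[X_H = 1] = p^{2} = (1/2)^{2} = 1/4.
Summing the indicators: E[X] = Σ_H E[X_H] = 3 · p^{2} = 3 · 1/4 = 3/4.
Numerically: E[X] ≈ 0.75.

E[X] = 3 · (1/2)^{2} = 3/4 ≈ 0.75.


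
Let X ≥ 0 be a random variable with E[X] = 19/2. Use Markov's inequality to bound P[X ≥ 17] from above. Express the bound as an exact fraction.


μ = E[X] = 19/2, a = 17.
Markov: P[X ≥ 17] ≤ μ/a = (19/2)/17 = 19/34.
Numerically: ≈ 0.559.
(Since a = 17 > μ = 9.500, the bound 19/34 is < 1 and informative.)

P[X ≥ 17] ≤ 19/34 ≈ 0.559.


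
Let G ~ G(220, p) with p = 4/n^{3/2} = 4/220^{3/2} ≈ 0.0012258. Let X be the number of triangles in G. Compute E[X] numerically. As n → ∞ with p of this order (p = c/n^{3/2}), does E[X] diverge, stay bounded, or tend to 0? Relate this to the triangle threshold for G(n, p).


Number of potential triangles: C(220, 3) = 1750540.
Each occurs with probability p³ ≈ (0.0012258)³ ≈ 1.8419503e-09.
By linearity: E[X] = C(220, 3)·p³ ≈ 1750540 · 1.8419503e-09 ≈ 0.00322.
Since α = 3/2 > 1, p = c/n^{3/2} = o(1/n) is below the triangle threshold p ~ 1/n. Asymptotically E[X] ~ (c³/6)·n^{3(1−α)} = (4³/6)·n^{-1.5} → 0, so by Markov's inequality G has no triangles w.h.p.

E[X] ≈ 0.00322; in regime p = Θ(1/n^{3/2}) E[X] tends to 0 (below the triangle threshold p ~ 1/n).


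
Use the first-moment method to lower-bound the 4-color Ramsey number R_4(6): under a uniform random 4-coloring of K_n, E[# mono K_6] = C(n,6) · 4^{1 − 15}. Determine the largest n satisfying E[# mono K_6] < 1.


We need C(n, 6) · 4^{1 − 15} < 1, i.e. C(n, 6) < 4^{15 − 1} = 268435456.
Check values of n near the boundary:
  n = 77: C(77, 6) = 237093780; 237093780 < 268435456? YES
  n = 78: C(78, 6) = 256851595; 256851595 < 268435456? YES
  n = 79: C(79, 6) = 277962685; 277962685 < 268435456? NO
The largest n with C(n, 6) < 268435456 is n = 78 (where E[X] = 256851595/268435456 ≈ 0.9568). Hence R_4(6) > 78, i.e. R_4(6) ≥ 79.

Largest n = 78; hence R_4(6) > 78.


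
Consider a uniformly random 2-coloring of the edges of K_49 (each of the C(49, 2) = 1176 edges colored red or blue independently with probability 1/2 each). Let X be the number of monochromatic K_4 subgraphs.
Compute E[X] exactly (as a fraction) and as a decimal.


Let X = Σ_S X_S over the C(49, 4) = 211876 subsets S of size 4, where X_S = 1 if the K_4 on S is monochromatic.
For a fixed S, the K_4 on S has C(4, 2) = 6 edges. P[all 6 edges red] = (1/2)^6, and likewise for blue, so P[monochromatic] = 2·(1/2)^6 = 2^{1 − 6} = 1/32.
Summing: E[X] = C(49, 4) · 2^{1 − 6} = 211876 · 1/32 = 52969/8.
Numerically: E[X] ≈ 6621.125.

E[X] = C(49,4)·2^(1−C(4,2)) = 52969/8 ≈ 6621.125.


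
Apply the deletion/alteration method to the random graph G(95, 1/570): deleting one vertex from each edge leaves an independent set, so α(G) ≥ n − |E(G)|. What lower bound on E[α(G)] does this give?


E[|E(G)|] = C(95, 2)·p = 4465 · (1/570) = 47/6.
E[α(G)] ≥ n − E[|E(G)|] = 95 − 47/6 = 523/6.
Numerically: ≈ 87.16667.
(This is only a lower bound; the true E[α(G)] may be larger.)

E[α(G)] ≥ 523/6 ≈ 87.16667.


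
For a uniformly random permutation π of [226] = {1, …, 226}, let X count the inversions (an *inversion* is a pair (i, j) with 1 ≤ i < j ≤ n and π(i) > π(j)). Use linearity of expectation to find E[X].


Write X = Σ X_I over the C(226, 2) = 25425 pairs i < j, with X_I the indicator of one inversion.
There are 25425 indicators.
For each fixed pair i < j, the values π(i) and π(j) are two distinct elements of {1, …, 226} in uniformly random order; by symmetry P[π(i) > π(j)] = 1/2.
By linearity: E[X] = 25425 · (1/2) = C(226, 2) · (1/2) = 25425/2 = 25425/2 ≈ 12712.50000.

E[X] = 25425/2 = 12712.50000.


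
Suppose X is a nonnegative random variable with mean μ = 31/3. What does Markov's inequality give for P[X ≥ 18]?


μ = E[X] = 31/3, a = 18.
Markov: P[X ≥ 18] ≤ μ/a = (31/3)/18 = 31/54.
Numerically: ≈ 0.574.
(Since a = 18 > μ = 10.333, the bound 31/54 is < 1 and informative.)

P[X ≥ 18] ≤ 31/54 ≈ 0.574.


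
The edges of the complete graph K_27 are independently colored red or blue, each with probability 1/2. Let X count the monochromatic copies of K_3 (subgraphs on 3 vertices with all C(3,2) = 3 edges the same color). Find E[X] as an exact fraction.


Let X = Σ_S X_S over the C(27, 3) = 2925 subsets S of size 3, where X_S = 1 if the K_3 on S is monochromatic.
For a fixed S, the K_3 on S has C(3, 2) = 3 edges. P[all 3 edges red] = (1/2)^3, and likewise for blue, so P[monochromatic] = 2·(1/2)^3 = 2^{1 − 3} = 1/4.
Summing: E[X] = C(27, 3) · 2^{1 − 3} = 2925 · 1/4 = 2925/4.
Numerically: E[X] ≈ 731.250000.

E[X] = C(27,3)·2^(1−C(3,2)) = 2925/4 ≈ 731.250000.


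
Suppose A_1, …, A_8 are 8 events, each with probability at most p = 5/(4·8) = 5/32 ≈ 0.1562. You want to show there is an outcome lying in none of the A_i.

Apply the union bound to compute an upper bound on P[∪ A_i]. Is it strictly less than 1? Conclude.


Union bound: P[∪_{i=1}^{8} A_i] ≤ Σ_i P[A_i] ≤ 8·p = 8·(5/32) = 5/4.
Numerically: 5/4 ≈ 1.2500.
Is 5/4 < 1? NO.
Since the bound 5/4 is ≥ 1, the union bound is uninformative here; it does NOT by itself certify existence.

8·p = 5/4 ≈ 1.2500; existence NOT certified by the union bound.


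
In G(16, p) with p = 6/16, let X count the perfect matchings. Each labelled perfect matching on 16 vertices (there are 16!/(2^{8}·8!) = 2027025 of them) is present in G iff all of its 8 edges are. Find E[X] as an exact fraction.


K_16 has 16!/(2^{8}·8!) = 2027025 labelled perfect matchings.
For each such perfect matching H, let X_H = 1 if all 8 edges of H are present in G. Then P[X_H = 1] = p^{8} = (3/8)^{8} = 6561/16777216.
By linearity of expectation: E[X] = Σ_H E[X_H] = 2027025 · p^{8} = 2027025 · 6561/16777216 = 13299311025/16777216.
Numerically: E[X] ≈ 792.7.

E[X] = 2027025 · (3/8)^{8} = 13299311025/16777216 ≈ 792.7.


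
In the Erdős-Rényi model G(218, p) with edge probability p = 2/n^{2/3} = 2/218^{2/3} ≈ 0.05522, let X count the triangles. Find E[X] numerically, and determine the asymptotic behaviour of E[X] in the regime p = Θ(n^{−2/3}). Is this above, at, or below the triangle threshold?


Number of potential triangles: C(218, 3) = 1703016.
Each occurs with probability p³ ≈ (0.05522)³ ≈ 1.683360e-04.
By linearity: E[X] = C(218, 3)·p³ ≈ 1703016 · 1.683360e-04 ≈ 286.6789.
Since α = 2/3 < 1, p = c/n^{2/3} ≫ 1/n is above the triangle threshold p ~ 1/n. Asymptotically E[X] ~ (c³/6)·n^{3(1−α)} = (2³/6)·n^{1} → ∞; triangles are abundant w.h.p.

E[X] ≈ 286.6789; in regime p = Θ(1/n^{2/3}) E[X] diverges (above the triangle threshold p ~ 1/n).


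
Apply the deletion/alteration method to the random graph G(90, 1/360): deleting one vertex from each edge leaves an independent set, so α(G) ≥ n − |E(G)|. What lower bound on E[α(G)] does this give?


E[|E(G)|] = C(90, 2)·p = 4005 · (1/360) = 89/8.
E[α(G)] ≥ n − E[|E(G)|] = 90 − 89/8 = 631/8.
Numerically: ≈ 78.8750.
(This is only a lower bound; the true E[α(G)] may be larger.)

E[α(G)] ≥ 631/8 ≈ 78.8750.


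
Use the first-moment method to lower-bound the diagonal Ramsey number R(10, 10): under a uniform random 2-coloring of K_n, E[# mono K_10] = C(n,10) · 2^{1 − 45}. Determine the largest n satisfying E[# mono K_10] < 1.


We need C(n, 10) · 2^{1 − 45} < 1, i.e. C(n, 10) < 2^{45 − 1} = 17592186044416.
Check values of n near the boundary:
  n = 94: C(94, 10) = 9041256841903; 9041256841903 < 17592186044416? YES
  n = 95: C(95, 10) = 10104934117421; 10104934117421 < 17592186044416? YES
  n = 96: C(96, 10) = 11279926456656; 11279926456656 < 17592186044416? YES
  n = 97: C(97, 10) = 12576469727536; 12576469727536 < 17592186044416? YES
  n = 98: C(98, 10) = 14005614014756; 14005614014756 < 17592186044416? YES
  n = 99: C(99, 10) = 15579278510796; 15579278510796 < 17592186044416? YES
  n = 100: C(100, 10) = 17310309456440; 17310309456440 < 17592186044416? YES
  n = 101: C(101, 10) = 19212541264840; 19212541264840 < 17592186044416? NO
  n = 102: C(102, 10) = 21300860967540; 21300860967540 < 17592186044416? NO
  n = 103: C(103, 10) = 23591276125340; 23591276125340 < 17592186044416? NO
The largest n with C(n, 10) < 17592186044416 is n = 100 (where E[X] = 2163788682055/2199023255552 ≈ 0.98398). Hence R(10, 10) > 100, i.e. R(10, 10) ≥ 101.

Largest n = 100; hence R(10, 10) > 100.


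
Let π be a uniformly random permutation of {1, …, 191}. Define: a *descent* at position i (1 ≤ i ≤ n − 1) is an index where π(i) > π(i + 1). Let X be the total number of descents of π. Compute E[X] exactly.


Write X = Σ X_I over i = 1, …, 190, with X_I the indicator of one descent.
There are 190 indicators.
For each fixed i, the pair (π(i), π(i+1)) is a uniformly random ordered pair of distinct values from {1, …, 191}; by symmetry P[π(i) > π(i+1)] = 1/2.
By linearity: E[X] = 190 · (1/2) = (191 − 1) · (1/2) = 95 ≈ 95.0000.

E[X] = 95 = 95.0000.


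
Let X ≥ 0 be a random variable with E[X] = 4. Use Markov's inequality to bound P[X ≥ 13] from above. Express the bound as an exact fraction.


μ = E[X] = 4, a = 13.
Markov: P[X ≥ 13] ≤ μ/a = (4)/13 = 4/13.
Numerically: ≈ 0.308.
(Since a = 13 > μ = 4.000, the bound 4/13 is < 1 and informative.)

P[X ≥ 13] ≤ 4/13 ≈ 0.308.


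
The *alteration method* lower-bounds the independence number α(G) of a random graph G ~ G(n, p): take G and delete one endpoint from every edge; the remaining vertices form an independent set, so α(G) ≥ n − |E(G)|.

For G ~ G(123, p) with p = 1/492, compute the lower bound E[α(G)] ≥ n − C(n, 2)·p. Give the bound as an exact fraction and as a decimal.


E[|E(G)|] = C(123, 2)·p = 7503 · (1/492) = 61/4.
E[α(G)] ≥ n − E[|E(G)|] = 123 − 61/4 = 431/4.
Numerically: ≈ 107.7500.
(This is only a lower bound; the true E[α(G)] may be larger.)

E[α(G)] ≥ 431/4 ≈ 107.7500.


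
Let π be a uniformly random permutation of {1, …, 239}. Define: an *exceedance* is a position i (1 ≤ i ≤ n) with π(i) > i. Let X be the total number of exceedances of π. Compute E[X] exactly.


Write X = Σ_{i=1}^{239} X_i, where X_i = 1_{π(i) > i}.
For each fixed i, π(i) is uniform over {1, …, 239} (marginal of a uniform permutation), so P[π(i) > i] = (n − i)/n. Summing: Σ_{i=1}^{239} (n − i)/n = (0 + 1 + … + 238)/239 = 239(239 − 1)/(2·239) = (239 − 1)/2.
Hence E[X] = Σ_{i=1}^{239} (239 − i)/239 = 119 ≈ 119.00000.

E[X] = 119 = 119.00000.


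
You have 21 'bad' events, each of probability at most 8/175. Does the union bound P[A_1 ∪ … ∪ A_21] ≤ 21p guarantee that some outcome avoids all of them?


Union bound: P[∪_{i=1}^{21} A_i] ≤ Σ_i P[A_i] ≤ 21·p = 21·(8/175) = 24/25.
Numerically: 24/25 ≈ 0.9600000.
Is 24/25 < 1? YES.
Since P[∪ A_i] ≤ 24/25 < 1, the complement has P[∩ A_i^c] ≥ 1 − 24/25 = 1/25 > 0, so some outcome avoids every A_i.

21·p = 24/25 ≈ 0.9600000; existence CERTIFIED by the union bound.


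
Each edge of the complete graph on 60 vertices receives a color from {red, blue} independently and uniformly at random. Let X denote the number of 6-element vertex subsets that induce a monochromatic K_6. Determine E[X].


Let X = Σ_S X_S over the C(60, 6) = 50063860 subsets S of size 6, where X_S = 1 if the K_6 on S is monochromatic.
For a fixed S, the K_6 on S has C(6, 2) = 15 edges. P[all 15 edges red] = (1/2)^15, and likewise for blue, so P[monochromatic] = 2·(1/2)^15 = 2^{1 − 15} = 1/16384.
Summing: E[X] = C(60, 6) · 2^{1 − 15} = 50063860 · 1/16384 = 12515965/4096.
Numerically: E[X] ≈ 3055.656.

E[X] = C(60,6)·2^(1−C(6,2)) = 12515965/4096 ≈ 3055.656.


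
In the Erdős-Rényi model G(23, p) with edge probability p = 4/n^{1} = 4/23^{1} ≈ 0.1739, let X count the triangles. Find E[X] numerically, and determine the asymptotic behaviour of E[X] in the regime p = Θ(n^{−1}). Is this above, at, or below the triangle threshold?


Number of potential triangles: C(23, 3) = 1771.
Each occurs with probability p³ ≈ (0.1739)³ ≈ 5.260130e-03.
By linearity: E[X] = C(23, 3)·p³ ≈ 1771 · 5.260130e-03 ≈ 9.3157.
Here α = 1, so p = 4/n is exactly at the triangle threshold p ~ 1/n. Asymptotically E[X] → c³/6 = 4³/6 = 32/3 ≈ 10.6667, a bounded constant. In this regime the triangle count is asymptotically Poisson(c³/6).

E[X] ≈ 9.3157; in regime p = Θ(1/n^{1}) E[X] stays bounded (at the triangle threshold p ~ 1/n).


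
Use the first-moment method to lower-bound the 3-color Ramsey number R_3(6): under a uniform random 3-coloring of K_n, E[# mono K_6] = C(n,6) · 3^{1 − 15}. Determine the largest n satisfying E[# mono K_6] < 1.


We need C(n, 6) · 3^{1 − 15} < 1, i.e. C(n, 6) < 3^{15 − 1} = 4782969.
Check values of n near the boundary:
  n = 36: C(36, 6) = 1947792; 1947792 < 4782969? YES
  n = 37: C(37, 6) = 2324784; 2324784 < 4782969? YES
  n = 38: C(38, 6) = 2760681; 2760681 < 4782969? YES
  n = 39: C(39, 6) = 3262623; 3262623 < 4782969? YES
  n = 40: C(40, 6) = 3838380; 3838380 < 4782969? YES
  n = 41: C(41, 6) = 4496388; 4496388 < 4782969? YES
  n = 42: C(42, 6) = 5245786; 5245786 < 4782969? NO
  n = 43: C(43, 6) = 6096454; 6096454 < 4782969? NO
The largest n with C(n, 6) < 4782969 is n = 41 (where E[X] = 1498796/1594323 ≈ 0.9400830). Hence R_3(6) > 41, i.e. R_3(6) ≥ 42.

Largest n = 41; hence R_3(6) > 41.


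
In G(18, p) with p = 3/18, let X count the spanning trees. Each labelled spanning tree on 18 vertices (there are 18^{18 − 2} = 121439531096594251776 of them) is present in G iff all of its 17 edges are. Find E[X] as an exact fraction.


K_18 has 18^{18 − 2} = 121439531096594251776 labelled spanning trees.
For each such spanning tree H, let X_H = 1 if all 17 edges of H are present in G. Then P[X_H = 1] = p^{17} = (1/6)^{17} = 1/16926659444736.
By linearity: E[X] = Σ_H E[X_H] = 121439531096594251776 · p^{17} = 121439531096594251776 · 1/16926659444736 = 14348907/2.
Numerically: E[X] ≈ 7.17445e+06.

E[X] = 121439531096594251776 · (1/6)^{17} = 14348907/2 ≈ 7.17445e+06.


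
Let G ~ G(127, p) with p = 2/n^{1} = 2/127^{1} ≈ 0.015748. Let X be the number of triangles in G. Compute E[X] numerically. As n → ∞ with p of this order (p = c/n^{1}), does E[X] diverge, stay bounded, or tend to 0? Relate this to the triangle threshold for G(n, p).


Number of potential triangles: C(127, 3) = 333375.
Each occurs with probability p³ ≈ (0.015748)³ ≈ 3.9055196e-06.
By linearity: E[X] = C(127, 3)·p³ ≈ 333375 · 3.9055196e-06 ≈ 1.30200.
Here α = 1, so p = 2/n is exactly at the triangle threshold p ~ 1/n. Asymptotically E[X] → c³/6 = 2³/6 = 4/3 ≈ 1.33333, a bounded constant. In this regime the triangle count is asymptotically Poisson(c³/6).

E[X] ≈ 1.30200; in regime p = Θ(1/n^{1}) E[X] stays bounded (at the triangle threshold p ~ 1/n).


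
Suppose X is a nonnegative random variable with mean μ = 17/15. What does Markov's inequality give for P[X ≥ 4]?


μ = E[X] = 17/15, a = 4.
Markov: P[X ≥ 4] ≤ μ/a = (17/15)/4 = 17/60.
Numerically: ≈ 0.28333.
(Since a = 4 > μ = 1.13333, the bound 17/60 is < 1 and informative.)

P[X ≥ 4] ≤ 17/60 ≈ 0.28333.


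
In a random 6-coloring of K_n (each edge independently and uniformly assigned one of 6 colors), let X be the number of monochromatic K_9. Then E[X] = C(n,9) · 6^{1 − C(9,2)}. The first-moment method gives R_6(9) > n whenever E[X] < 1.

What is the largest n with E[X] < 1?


We need C(n, 9) · 6^{1 − 36} < 1, i.e. C(n, 9) < 6^{36 − 1} = 1719070799748422591028658176.
Check values of n near the boundary:
  n = 4402: C(4402, 9) = 1696419745356657449393393700; 1696419745356657449393393700 < 1719070799748422591028658176? YES
  n = 4403: C(4403, 9) = 1699894433046281918452233150; 1699894433046281918452233150 < 1719070799748422591028658176? YES
  n = 4404: C(4404, 9) = 1703375445537161676647015880; 1703375445537161676647015880 < 1719070799748422591028658176? YES
  n = 4405: C(4405, 9) = 1706862792900636302463627150; 1706862792900636302463627150 < 1719070799748422591028658176? YES
  n = 4406: C(4406, 9) = 1710356485221788389505285700; 1710356485221788389505285700 < 1719070799748422591028658176? YES
  n = 4407: C(4407, 9) = 1713856532599459170657070050; 1713856532599459170657070050 < 1719070799748422591028658176? YES
  n = 4408: C(4408, 9) = 1717362945146264156457459600; 1717362945146264156457459600 < 1719070799748422591028658176? YES
  n = 4409: C(4409, 9) = 1720875732988608787686577131; 1720875732988608787686577131 < 1719070799748422591028658176? NO
  n = 4410: C(4410, 9) = 1724394906266704102180823710; 1724394906266704102180823710 < 1719070799748422591028658176? NO
The largest n with C(n, 9) < 1719070799748422591028658176 is n = 4408 (where E[X] = 35778394690547169926197075/35813974994758803979763712 ≈ 0.999007). Hence R_6(9) > 4408, i.e. R_6(9) ≥ 4409.

Largest n = 4408; hence R_6(9) > 4408.


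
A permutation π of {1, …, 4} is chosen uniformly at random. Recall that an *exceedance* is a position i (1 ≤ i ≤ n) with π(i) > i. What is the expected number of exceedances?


Write X = Σ_{i=1}^{4} X_i, where X_i = 1_{π(i) > i}.
For each fixed i, π(i) is uniform over {1, …, 4} (marginal of a uniform permutation), so P[π(i) > i] = (n − i)/n. Summing: Σ_{i=1}^{4} (n − i)/n = (0 + 1 + … + 3)/4 = 4(4 − 1)/(2·4) = (4 − 1)/2.
Hence E[X] = Σ_{i=1}^{4} (4 − i)/4 = 3/2 ≈ 1.500.

E[X] = 3/2 = 1.500.


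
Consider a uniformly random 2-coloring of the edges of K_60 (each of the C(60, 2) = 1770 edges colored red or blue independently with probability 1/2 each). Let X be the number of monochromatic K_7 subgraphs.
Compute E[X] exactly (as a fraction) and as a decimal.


Let X = Σ_S X_S over the C(60, 7) = 386206920 subsets S of size 7, where X_S = 1 if the K_7 on S is monochromatic.
For a fixed S, the K_7 on S has C(7, 2) = 21 edges. P[all 21 edges red] = (1/2)^21, and likewise for blue, so P[monochromatic] = 2·(1/2)^21 = 2^{1 − 21} = 1/1048576.
Summing: E[X] = C(60, 7) · 2^{1 − 21} = 386206920 · 1/1048576 = 48275865/131072.
Numerically: E[X] ≈ 368.3156.

E[X] = C(60,7)·2^(1−C(7,2)) = 48275865/131072 ≈ 368.3156.


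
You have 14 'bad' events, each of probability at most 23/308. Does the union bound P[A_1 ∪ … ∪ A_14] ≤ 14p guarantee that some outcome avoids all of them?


Union bound: P[∪_{i=1}^{14} A_i] ≤ Σ_i P[A_i] ≤ 14·p = 14·(23/308) = 23/22.
Numerically: 23/22 ≈ 1.04545.
Is 23/22 < 1? NO.
Since the bound 23/22 is ≥ 1, the union bound is uninformative here; it does NOT by itself certify existence.

14·p = 23/22 ≈ 1.04545; existence NOT certified by the union bound.


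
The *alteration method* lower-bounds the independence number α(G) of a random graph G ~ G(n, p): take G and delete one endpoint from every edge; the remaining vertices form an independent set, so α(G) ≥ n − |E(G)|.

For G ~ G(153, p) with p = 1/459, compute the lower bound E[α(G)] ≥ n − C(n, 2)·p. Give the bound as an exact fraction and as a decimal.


E[|E(G)|] = C(153, 2)·p = 11628 · (1/459) = 76/3.
E[α(G)] ≥ n − E[|E(G)|] = 153 − 76/3 = 383/3.
Numerically: ≈ 127.6667.
(This is only a lower bound; the true E[α(G)] may be larger.)

E[α(G)] ≥ 383/3 ≈ 127.6667.


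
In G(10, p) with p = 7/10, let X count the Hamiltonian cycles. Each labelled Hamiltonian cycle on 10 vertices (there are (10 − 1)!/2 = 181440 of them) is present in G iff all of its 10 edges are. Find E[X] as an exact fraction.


K_10 has (10 − 1)!/2 = 181440 labelled Hamiltonian cycles.
For each such Hamiltonian cycle H, let X_H = 1 if all 10 edges of H are present in G. Then P[X_H = 1] = p^{10} = (7/10)^{10} = 282475249/10000000000.
By linearity: E[X] = Σ_H E[X_H] = 181440 · p^{10} = 181440 · 282475249/10000000000 = 160163466183/31250000.
Numerically: E[X] ≈ 5125.2.

E[X] = 181440 · (7/10)^{10} = 160163466183/31250000 ≈ 5125.2.


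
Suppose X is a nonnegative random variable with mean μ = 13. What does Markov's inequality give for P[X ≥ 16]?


μ = E[X] = 13, a = 16.
Markov: P[X ≥ 16] ≤ μ/a = (13)/16 = 13/16.
Numerically: ≈ 0.812500.
(Since a = 16 > μ = 13.000000, the bound 13/16 is < 1 and informative.)

P[X ≥ 16] ≤ 13/16 ≈ 0.812500.


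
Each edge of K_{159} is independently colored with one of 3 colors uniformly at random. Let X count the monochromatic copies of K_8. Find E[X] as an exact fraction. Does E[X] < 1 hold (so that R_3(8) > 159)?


E[X] = C(159, 8) · 3^{1 − 28} = 8471208603429 · 3^{−27} = 8471208603429/7625597484987.
As a reduced fraction: E[X] = 941245400381/847288609443 ≈ 1.1108911.
Is E[X] < 1? NO.
Since E[X] ≥ 1, the first-moment bound is inconclusive at n = 159; it does NOT by itself certify R_3(8) > 159.

E[X] = 941245400381/847288609443 ≈ 1.1108911; E[X] ≥ 1; first-moment method inconclusive here.


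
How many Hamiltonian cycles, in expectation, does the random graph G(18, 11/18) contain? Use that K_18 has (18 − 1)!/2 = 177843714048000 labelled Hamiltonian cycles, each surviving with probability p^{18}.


K_18 has (18 − 1)!/2 = 177843714048000 labelled Hamiltonian cycles.
For each such Hamiltonian cycle H, let X_H = 1 if all 18 edges of H are present in G. Then P[X_H = 1] = p^{18} = (11/18)^{18} = 5559917313492231481/39346408075296537575424.
By linearity of expectation: E[X] = Σ_H E[X_H] = 177843714048000 · p^{18} = 177843714048000 · 5559917313492231481/39346408075296537575424 = 82786473808235140223154875/3294258113514384.
Numerically: E[X] ≈ 2.51305e+10.

E[X] = 177843714048000 · (11/18)^{18} = 82786473808235140223154875/3294258113514384 ≈ 2.51305e+10.


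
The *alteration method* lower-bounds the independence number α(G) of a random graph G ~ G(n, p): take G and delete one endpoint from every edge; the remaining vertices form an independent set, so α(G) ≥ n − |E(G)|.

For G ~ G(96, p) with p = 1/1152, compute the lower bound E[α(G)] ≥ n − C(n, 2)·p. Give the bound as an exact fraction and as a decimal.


E[|E(G)|] = C(96, 2)·p = 4560 · (1/1152) = 95/24.
E[α(G)] ≥ n − E[|E(G)|] = 96 − 95/24 = 2209/24.
Numerically: ≈ 92.041667.
(This is only a lower bound; the true E[α(G)] may be larger.)

E[α(G)] ≥ 2209/24 ≈ 92.041667.


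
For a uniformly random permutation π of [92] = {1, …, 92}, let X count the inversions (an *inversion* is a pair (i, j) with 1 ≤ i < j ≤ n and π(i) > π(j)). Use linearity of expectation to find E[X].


Write X = Σ X_I over the C(92, 2) = 4186 pairs i < j, with X_I the indicator of one inversion.
There are 4186 indicators.
For each fixed pair i < j, the values π(i) and π(j) are two distinct elements of {1, …, 92} in uniformly random order; by symmetry P[π(i) > π(j)] = 1/2.
By linearity: E[X] = 4186 · (1/2) = C(92, 2) · (1/2) = 4186/2 = 2093 ≈ 2093.0000.

E[X] = 2093 = 2093.0000.


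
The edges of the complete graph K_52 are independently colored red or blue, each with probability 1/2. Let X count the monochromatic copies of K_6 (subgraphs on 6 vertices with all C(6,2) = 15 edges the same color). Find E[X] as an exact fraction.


Let X = Σ_S X_S over the C(52, 6) = 20358520 subsets S of size 6, where X_S = 1 if the K_6 on S is monochromatic.
For a fixed S, the K_6 on S has C(6, 2) = 15 edges. P[all 15 edges red] = (1/2)^15, and likewise for blue, so P[monochromatic] = 2·(1/2)^15 = 2^{1 − 15} = 1/16384.
Summing: E[X] = C(52, 6) · 2^{1 − 15} = 20358520 · 1/16384 = 2544815/2048.
Numerically: E[X] ≈ 1242.585449.

E[X] = C(52,6)·2^(1−C(6,2)) = 2544815/2048 ≈ 1242.585449.


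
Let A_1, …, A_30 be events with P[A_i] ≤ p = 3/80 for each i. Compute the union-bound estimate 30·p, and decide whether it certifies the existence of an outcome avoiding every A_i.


Union bound: P[∪_{i=1}^{30} A_i] ≤ Σ_i P[A_i] ≤ 30·p = 30·(3/80) = 9/8.
Numerically: 9/8 ≈ 1.12500.
Is 9/8 < 1? NO.
Since the bound 9/8 is ≥ 1, the union bound is uninformative here; it does NOT by itself certify existence.

30·p = 9/8 ≈ 1.12500; existence NOT certified by the union bound.


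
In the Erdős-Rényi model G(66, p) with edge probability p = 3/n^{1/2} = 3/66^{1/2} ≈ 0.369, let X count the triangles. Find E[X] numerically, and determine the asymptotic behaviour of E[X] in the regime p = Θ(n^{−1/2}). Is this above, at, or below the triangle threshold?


Number of potential triangles: C(66, 3) = 45760.
Each occurs with probability p³ ≈ (0.369)³ ≈ 5.03556e-02.
By linearity: E[X] = C(66, 3)·p³ ≈ 45760 · 5.03556e-02 ≈ 2304.273.
Since α = 1/2 < 1, p = c/n^{1/2} ≫ 1/n is above the triangle threshold p ~ 1/n. Asymptotically E[X] ~ (c³/6)·n^{3(1−α)} = (3³/6)·n^{1.5} → ∞; triangles are abundant w.h.p.

E[X] ≈ 2304.273; in regime p = Θ(1/n^{1/2}) E[X] diverges (above the triangle threshold p ~ 1/n).


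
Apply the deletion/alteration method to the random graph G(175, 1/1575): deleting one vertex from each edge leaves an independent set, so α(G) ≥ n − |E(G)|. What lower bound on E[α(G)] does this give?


E[|E(G)|] = C(175, 2)·p = 15225 · (1/1575) = 29/3.
E[α(G)] ≥ n − E[|E(G)|] = 175 − 29/3 = 496/3.
Numerically: ≈ 165.3333.
(This is only a lower bound; the true E[α(G)] may be larger.)

E[α(G)] ≥ 496/3 ≈ 165.3333.


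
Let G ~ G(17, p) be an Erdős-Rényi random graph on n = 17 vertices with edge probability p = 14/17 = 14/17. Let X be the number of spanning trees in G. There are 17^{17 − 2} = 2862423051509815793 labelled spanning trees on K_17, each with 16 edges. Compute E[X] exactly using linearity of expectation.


K_17 has 17^{17 − 2} = 2862423051509815793 labelled spanning trees.
For each such spanning tree H, let X_H = 1 if all 16 edges of H are present in G. Then P[X_H = 1] = p^{16} = (14/17)^{16} = 2177953337809371136/48661191875666868481.
Summing the indicators: E[X] = Σ_H E[X_H] = 2862423051509815793 · p^{16} = 2862423051509815793 · 2177953337809371136/48661191875666868481 = 2177953337809371136/17.
Numerically: E[X] ≈ 1.281e+17.

E[X] = 2862423051509815793 · (14/17)^{16} = 2177953337809371136/17 ≈ 1.281e+17.
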